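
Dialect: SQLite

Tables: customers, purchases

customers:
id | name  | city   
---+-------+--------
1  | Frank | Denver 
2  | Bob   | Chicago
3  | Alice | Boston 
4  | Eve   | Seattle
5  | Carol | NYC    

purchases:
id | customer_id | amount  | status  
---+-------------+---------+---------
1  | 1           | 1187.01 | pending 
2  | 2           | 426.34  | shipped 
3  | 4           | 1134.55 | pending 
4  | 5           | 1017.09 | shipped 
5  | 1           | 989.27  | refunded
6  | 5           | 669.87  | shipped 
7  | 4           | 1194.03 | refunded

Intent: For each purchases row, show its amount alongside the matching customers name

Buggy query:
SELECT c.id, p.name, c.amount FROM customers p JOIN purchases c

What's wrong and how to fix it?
Bug: JOIN with no ON clause produces a cartesian product; every purchases row pairs with every customers row

Fix: Add ON c.customer_id = p.id to the JOIN

Corrected query:
SELECT c.id, p.name, c.amount FROM customers p JOIN purchases c ON c.customer_id = p.id

Result:
id | name  | amount 
---+-------+--------
1  | Frank | 1187.01
2  | Bob   | 426.34 
3  | Eve   | 1134.55
4  | Carol | 1017.09
5  | Frank | 989.27 
6  | Carol | 669.87 
7  | Eve   | 1194.03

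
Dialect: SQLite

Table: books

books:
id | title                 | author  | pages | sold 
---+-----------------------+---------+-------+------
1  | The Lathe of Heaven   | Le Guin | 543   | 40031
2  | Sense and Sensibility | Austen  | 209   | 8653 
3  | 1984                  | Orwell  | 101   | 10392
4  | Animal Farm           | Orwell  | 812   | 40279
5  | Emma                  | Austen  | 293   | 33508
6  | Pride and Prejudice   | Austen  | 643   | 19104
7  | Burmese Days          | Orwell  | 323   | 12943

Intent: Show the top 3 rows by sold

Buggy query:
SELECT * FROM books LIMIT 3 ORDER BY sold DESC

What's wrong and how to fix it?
Bug: LIMIT must come after ORDER BY

Fix: Swap the clauses: ORDER BY first, then LIMIT

Corrected query:
SELECT * FROM books ORDER BY sold DESC LIMIT 3

Result:
id | title               | author  | pages | sold 
---+---------------------+---------+-------+------
4  | Animal Farm         | Orwell  | 812   | 40279
1  | The Lathe of Heaven | Le Guin | 543   | 40031
5  | Emma                | Austen  | 293   | 33508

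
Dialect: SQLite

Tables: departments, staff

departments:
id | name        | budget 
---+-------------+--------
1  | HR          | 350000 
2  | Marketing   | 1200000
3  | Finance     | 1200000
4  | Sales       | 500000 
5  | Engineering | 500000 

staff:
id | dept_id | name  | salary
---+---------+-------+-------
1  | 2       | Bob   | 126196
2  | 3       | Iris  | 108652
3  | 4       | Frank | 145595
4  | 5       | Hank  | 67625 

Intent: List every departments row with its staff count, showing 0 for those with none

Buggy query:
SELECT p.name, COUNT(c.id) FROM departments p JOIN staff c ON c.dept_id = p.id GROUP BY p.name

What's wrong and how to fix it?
Bug: An inner join excludes parents with zero children

Fix: Use LEFT JOIN so parents without children still appear (COUNT(c.id) gives 0)

Corrected query:
SELECT p.name, COUNT(c.id) FROM departments p LEFT JOIN staff c ON c.dept_id = p.id GROUP BY p.name

Result:
name        | COUNT(c.id)
------------+------------
Engineering | 1          
Finance     | 1          
HR          | 0          
Marketing   | 1          
Sales       | 1          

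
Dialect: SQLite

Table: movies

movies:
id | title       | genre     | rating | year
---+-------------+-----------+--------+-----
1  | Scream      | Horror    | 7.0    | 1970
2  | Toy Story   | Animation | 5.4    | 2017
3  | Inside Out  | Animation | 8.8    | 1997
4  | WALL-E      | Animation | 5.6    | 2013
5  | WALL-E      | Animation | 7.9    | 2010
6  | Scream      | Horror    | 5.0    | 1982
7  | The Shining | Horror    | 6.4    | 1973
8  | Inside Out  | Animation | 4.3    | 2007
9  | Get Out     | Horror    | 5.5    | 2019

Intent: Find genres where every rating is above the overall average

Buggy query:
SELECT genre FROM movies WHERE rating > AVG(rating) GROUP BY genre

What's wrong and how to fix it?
Bug: WHERE evaluates per row before aggregation, so AVG() is unavailable

Fix: Compute the overall average in a scalar subquery and compare each group's MIN against it in HAVING

Corrected query:
SELECT genre FROM movies GROUP BY genre HAVING MIN(rating) > (SELECT AVG(rating) FROM movies)

Result:
(no rows)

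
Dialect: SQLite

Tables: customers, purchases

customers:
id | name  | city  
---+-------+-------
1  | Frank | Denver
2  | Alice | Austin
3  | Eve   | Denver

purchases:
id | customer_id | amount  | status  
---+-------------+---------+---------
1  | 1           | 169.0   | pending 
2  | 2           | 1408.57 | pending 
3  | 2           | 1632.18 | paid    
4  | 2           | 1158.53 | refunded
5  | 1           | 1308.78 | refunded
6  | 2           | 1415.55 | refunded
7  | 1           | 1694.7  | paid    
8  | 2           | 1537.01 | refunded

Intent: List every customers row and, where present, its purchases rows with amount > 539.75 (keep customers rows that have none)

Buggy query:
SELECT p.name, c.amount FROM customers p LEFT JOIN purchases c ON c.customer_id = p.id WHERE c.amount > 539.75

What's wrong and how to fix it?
Bug: Filtering c.amount in WHERE discards the NULL rows produced by LEFT JOIN, turning it into an inner join

Fix: Move the right-table condition into the ON clause so unmatched parents are kept

Corrected query:
SELECT p.name, c.amount FROM customers p LEFT JOIN purchases c ON c.customer_id = p.id AND c.amount > 539.75

Result:
name  | amount 
------+--------
Frank | 1308.78
Frank | 1694.7 
Alice | 1158.53
Alice | 1408.57
Alice | 1415.55
Alice | 1537.01
Alice | 1632.18
Eve   | NULL   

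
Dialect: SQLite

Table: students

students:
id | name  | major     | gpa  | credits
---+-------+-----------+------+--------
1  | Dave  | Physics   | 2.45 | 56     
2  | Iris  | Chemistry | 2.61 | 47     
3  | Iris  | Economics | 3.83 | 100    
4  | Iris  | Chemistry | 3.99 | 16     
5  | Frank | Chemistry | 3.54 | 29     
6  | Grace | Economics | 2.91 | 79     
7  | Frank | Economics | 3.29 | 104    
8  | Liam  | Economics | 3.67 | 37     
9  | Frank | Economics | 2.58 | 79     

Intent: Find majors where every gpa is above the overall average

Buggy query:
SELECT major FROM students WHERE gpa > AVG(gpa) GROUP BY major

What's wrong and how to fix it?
Bug: AVG() is an aggregate; it can't sit directly in WHERE

Fix: Compute the overall average in a scalar subquery and compare each group's MIN against it in HAVING

Corrected query:
SELECT major FROM students GROUP BY major HAVING MIN(gpa) > (SELECT AVG(gpa) FROM students)

Result:
(no rows)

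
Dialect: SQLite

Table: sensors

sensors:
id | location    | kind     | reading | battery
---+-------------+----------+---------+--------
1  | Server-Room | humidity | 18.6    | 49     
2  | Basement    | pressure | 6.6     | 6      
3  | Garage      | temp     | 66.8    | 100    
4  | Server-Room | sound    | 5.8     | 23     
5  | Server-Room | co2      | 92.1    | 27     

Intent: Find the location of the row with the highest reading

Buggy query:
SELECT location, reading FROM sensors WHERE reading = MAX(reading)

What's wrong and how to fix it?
Bug: MAX(reading) is an aggregate and cannot be used directly in WHERE

Fix: Wrap MAX in a scalar subquery so WHERE compares against a single value

Corrected query:
SELECT location, reading FROM sensors WHERE reading = (SELECT MAX(reading) FROM sensors)

Result:
location    | reading
------------+--------
Server-Room | 92.1   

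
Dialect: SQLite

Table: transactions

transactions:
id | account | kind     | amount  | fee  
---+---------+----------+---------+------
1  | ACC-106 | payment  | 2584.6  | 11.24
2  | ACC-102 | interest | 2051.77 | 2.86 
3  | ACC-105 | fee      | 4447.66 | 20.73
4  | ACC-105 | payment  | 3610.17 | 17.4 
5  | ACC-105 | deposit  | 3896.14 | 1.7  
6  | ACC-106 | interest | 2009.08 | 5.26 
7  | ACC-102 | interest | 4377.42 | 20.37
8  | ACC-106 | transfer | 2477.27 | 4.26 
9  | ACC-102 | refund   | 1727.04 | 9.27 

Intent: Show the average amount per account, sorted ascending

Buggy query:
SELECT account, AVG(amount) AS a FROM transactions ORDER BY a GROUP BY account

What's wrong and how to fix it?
Bug: ORDER BY appears before GROUP BY; SQL clause order requires GROUP BY first

Fix: Move ORDER BY to the end, after GROUP BY

Corrected query:
SELECT account, AVG(amount) AS a FROM transactions GROUP BY account ORDER BY a

Result:
account | a          
--------+------------
ACC-106 | 2356.983333
ACC-102 | 2718.743333
ACC-105 | 3984.656667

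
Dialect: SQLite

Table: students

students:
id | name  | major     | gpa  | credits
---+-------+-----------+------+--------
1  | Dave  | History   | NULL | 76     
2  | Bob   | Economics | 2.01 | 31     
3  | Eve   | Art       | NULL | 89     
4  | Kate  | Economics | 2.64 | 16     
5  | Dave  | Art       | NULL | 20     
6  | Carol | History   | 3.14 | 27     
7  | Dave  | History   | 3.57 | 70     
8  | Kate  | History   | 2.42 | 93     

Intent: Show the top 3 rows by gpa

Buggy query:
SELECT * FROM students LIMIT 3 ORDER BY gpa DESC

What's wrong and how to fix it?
Bug: ORDER BY cannot follow LIMIT; LIMIT is the final clause

Fix: Sort with ORDER BY, then apply LIMIT

Corrected query:
SELECT * FROM students ORDER BY gpa DESC LIMIT 3

Result:
id | name  | major     | gpa  | credits
---+-------+-----------+------+--------
7  | Dave  | History   | 3.57 | 70     
6  | Carol | History   | 3.14 | 27     
4  | Kate  | Economics | 2.64 | 16     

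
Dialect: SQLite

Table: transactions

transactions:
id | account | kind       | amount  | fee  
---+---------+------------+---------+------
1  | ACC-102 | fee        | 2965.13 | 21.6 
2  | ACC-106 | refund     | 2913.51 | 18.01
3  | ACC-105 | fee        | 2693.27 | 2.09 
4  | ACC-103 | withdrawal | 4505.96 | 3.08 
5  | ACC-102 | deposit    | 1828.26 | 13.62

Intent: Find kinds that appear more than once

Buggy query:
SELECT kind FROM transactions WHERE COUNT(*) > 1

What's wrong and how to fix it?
Bug: COUNT(*) is an aggregate and cannot be used in WHERE

Fix: Group first, then use HAVING for the count condition

Corrected query:
SELECT kind FROM transactions GROUP BY kind HAVING COUNT(*) > 1

Result:
kind
----
fee 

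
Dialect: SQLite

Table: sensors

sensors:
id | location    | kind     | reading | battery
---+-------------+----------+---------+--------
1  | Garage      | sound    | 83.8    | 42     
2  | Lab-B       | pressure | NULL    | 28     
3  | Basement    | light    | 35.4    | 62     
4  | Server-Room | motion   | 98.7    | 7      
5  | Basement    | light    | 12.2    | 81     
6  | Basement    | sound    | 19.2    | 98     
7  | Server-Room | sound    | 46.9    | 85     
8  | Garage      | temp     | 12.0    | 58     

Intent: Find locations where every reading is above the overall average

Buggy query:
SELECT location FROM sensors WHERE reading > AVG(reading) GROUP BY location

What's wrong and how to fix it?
Bug: AVG() is an aggregate; it can't sit directly in WHERE

Fix: Use a subquery for AVG and a HAVING MIN(...) filter so the condition holds for every row in the group

Corrected query:
SELECT location FROM sensors GROUP BY location HAVING MIN(reading) > (SELECT AVG(reading) FROM sensors)

Result:
location   
-----------
Server-Room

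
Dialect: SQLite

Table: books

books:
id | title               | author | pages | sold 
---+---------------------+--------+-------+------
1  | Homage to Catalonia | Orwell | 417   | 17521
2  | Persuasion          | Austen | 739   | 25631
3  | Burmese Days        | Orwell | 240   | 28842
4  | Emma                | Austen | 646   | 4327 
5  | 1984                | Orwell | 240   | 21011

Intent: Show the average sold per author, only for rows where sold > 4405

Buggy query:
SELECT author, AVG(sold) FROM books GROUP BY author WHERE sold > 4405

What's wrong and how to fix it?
Bug: Row-level WHERE must come before GROUP BY in the clause order

Fix: Place WHERE between FROM and GROUP BY

Corrected query:
SELECT author, AVG(sold) FROM books WHERE sold > 4405 GROUP BY author

Result:
author | AVG(sold)
-------+----------
Austen | 25631    
Orwell | 22458    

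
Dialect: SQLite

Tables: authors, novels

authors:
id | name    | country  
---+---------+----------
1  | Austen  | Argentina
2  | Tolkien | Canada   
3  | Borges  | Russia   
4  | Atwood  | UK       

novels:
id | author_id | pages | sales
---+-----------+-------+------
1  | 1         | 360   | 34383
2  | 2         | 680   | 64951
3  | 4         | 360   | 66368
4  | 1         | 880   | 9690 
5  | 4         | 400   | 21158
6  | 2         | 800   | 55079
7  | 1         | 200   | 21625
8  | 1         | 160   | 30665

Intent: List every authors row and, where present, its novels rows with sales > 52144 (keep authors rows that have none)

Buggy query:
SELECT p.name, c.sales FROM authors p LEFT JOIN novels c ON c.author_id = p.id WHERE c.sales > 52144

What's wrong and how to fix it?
Bug: Filtering c.sales in WHERE discards the NULL rows produced by LEFT JOIN, turning it into an inner join

Fix: Put 'c.sales > 52144' in the JOIN's ON clause instead of WHERE

Corrected query:
SELECT p.name, c.sales FROM authors p LEFT JOIN novels c ON c.author_id = p.id AND c.sales > 52144

Result:
name    | sales
--------+------
Austen  | NULL 
Tolkien | 55079
Tolkien | 64951
Borges  | NULL 
Atwood  | 66368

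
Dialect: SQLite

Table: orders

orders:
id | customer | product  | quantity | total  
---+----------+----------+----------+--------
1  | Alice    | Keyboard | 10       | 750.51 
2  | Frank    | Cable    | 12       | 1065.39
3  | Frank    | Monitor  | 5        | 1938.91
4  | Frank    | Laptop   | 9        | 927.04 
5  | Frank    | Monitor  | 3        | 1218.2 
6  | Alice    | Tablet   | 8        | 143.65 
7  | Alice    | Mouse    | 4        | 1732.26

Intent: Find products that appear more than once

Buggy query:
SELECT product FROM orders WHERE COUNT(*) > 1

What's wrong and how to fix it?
Bug: WHERE can't reference COUNT(*); aggregates are computed after WHERE

Fix: GROUP BY product, then filter groups with HAVING COUNT(*) > 1

Corrected query:
SELECT product FROM orders GROUP BY product HAVING COUNT(*) > 1

Result:
product
-------
Monitor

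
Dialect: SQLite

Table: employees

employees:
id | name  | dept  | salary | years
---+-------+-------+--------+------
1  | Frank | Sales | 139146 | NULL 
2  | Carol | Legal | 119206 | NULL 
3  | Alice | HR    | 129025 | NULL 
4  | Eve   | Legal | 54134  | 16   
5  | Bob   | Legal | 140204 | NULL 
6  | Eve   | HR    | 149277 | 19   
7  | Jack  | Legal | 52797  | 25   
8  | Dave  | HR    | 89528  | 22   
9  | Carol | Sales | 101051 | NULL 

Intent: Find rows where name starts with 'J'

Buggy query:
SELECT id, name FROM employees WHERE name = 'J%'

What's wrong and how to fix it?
Bug: Wildcards only work with LIKE; '=' treats '%' as a literal character

Fix: Use LIKE for wildcard pattern matching

Corrected query:
SELECT id, name FROM employees WHERE name LIKE 'J%'

Result:
id | name
---+-----
7  | Jack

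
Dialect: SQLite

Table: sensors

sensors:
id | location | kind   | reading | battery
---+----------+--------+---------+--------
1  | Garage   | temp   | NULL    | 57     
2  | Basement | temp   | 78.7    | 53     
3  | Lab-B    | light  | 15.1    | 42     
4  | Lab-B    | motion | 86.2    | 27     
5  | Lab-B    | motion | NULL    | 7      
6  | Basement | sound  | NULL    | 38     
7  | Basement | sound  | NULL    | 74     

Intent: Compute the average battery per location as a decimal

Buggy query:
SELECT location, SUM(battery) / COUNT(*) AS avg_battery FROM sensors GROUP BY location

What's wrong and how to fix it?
Bug: SUM(battery) and COUNT(*) are both integers; the division truncates the fractional part

Fix: Cast one side to REAL so the division keeps the fractional part

Corrected query:
SELECT location, SUM(battery) * 1.0 / COUNT(*) AS avg_battery FROM sensors GROUP BY location

Result:
location | avg_battery
---------+------------
Basement | 55         
Garage   | 57         
Lab-B    | 25.333333  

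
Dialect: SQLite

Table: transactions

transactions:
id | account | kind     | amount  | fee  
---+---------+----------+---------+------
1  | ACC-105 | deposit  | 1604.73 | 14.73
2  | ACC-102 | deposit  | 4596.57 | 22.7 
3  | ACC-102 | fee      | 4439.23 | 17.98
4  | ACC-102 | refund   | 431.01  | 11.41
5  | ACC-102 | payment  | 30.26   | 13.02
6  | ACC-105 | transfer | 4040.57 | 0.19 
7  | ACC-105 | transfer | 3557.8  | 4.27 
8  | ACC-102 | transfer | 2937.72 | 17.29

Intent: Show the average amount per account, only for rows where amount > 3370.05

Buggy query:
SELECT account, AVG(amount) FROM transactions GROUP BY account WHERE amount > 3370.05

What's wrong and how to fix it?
Bug: WHERE cannot follow GROUP BY

Fix: Place WHERE between FROM and GROUP BY

Corrected query:
SELECT account, AVG(amount) FROM transactions WHERE amount > 3370.05 GROUP BY account

Result:
account | AVG(amount)
--------+------------
ACC-102 | 4517.9     
ACC-105 | 3799.185   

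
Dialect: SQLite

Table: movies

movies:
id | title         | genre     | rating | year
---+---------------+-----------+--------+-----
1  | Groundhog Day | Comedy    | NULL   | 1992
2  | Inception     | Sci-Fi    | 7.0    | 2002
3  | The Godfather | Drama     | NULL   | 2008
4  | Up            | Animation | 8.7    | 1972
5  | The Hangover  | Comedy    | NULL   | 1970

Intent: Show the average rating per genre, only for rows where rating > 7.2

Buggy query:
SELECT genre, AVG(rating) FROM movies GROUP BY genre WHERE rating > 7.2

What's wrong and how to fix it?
Bug: WHERE cannot follow GROUP BY

Fix: Place WHERE between FROM and GROUP BY

Corrected query:
SELECT genre, AVG(rating) FROM movies WHERE rating > 7.2 GROUP BY genre

Result:
genre     | AVG(rating)
----------+------------
Animation | 8.7        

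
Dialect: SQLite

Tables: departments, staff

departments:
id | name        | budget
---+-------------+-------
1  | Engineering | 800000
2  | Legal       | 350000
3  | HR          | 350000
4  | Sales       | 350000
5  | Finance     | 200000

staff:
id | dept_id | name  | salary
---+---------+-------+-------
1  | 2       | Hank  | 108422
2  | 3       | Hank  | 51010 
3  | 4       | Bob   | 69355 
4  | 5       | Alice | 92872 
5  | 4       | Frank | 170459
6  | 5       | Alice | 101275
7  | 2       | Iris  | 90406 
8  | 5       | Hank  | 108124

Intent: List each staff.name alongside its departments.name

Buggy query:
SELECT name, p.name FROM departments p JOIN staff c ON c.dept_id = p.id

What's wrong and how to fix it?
Bug: 'name' exists in both joined tables, so the database can't tell which one is meant

Fix: Qualify the column with its table alias (c.name)

Corrected query:
SELECT c.name, p.name FROM departments p JOIN staff c ON c.dept_id = p.id

Result:
name  | name   
------+--------
Hank  | Legal  
Hank  | HR     
Bob   | Sales  
Alice | Finance
Frank | Sales  
Alice | Finance
Iris  | Legal  
Hank  | Finance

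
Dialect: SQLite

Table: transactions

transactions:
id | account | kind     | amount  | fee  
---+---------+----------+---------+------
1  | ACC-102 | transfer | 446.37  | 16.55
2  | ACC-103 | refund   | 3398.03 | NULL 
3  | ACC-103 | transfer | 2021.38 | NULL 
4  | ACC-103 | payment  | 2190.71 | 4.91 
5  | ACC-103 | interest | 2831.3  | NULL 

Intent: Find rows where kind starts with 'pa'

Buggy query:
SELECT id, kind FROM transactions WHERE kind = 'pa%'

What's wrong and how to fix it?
Bug: '=' compares the literal string including the % character; pattern matching needs LIKE

Fix: Use LIKE for wildcard pattern matching

Corrected query:
SELECT id, kind FROM transactions WHERE kind LIKE 'pa%'

Result:
id | kind   
---+--------
4  | payment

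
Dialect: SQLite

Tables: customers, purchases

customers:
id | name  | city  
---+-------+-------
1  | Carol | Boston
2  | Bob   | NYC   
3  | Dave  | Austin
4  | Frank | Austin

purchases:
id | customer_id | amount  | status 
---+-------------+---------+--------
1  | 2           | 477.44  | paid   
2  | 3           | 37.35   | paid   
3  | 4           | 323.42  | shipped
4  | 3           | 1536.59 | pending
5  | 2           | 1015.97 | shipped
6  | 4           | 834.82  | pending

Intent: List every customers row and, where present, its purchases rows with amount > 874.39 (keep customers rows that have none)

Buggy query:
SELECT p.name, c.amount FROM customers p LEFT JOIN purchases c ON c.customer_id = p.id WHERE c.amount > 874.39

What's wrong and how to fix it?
Bug: Filtering c.amount in WHERE discards the NULL rows produced by LEFT JOIN, turning it into an inner join

Fix: Move the right-table condition into the ON clause so unmatched parents are kept

Corrected query:
SELECT p.name, c.amount FROM customers p LEFT JOIN purchases c ON c.customer_id = p.id AND c.amount > 874.39

Result:
name  | amount 
------+--------
Carol | NULL   
Bob   | 1015.97
Dave  | 1536.59
Frank | NULL   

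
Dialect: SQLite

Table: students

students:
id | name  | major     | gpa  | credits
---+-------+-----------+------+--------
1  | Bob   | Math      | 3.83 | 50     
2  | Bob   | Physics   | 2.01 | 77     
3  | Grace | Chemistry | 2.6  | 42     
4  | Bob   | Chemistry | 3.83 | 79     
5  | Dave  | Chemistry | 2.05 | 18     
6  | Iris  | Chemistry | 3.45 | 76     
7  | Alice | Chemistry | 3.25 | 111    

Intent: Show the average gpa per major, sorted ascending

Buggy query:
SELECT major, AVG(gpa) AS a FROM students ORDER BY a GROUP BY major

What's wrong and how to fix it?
Bug: GROUP BY must precede ORDER BY

Fix: Reorder: SELECT … FROM … GROUP BY … ORDER BY …

Corrected query:
SELECT major, AVG(gpa) AS a FROM students GROUP BY major ORDER BY a

Result:
major     | a    
----------+------
Physics   | 2.01 
Chemistry | 3.036
Math      | 3.83 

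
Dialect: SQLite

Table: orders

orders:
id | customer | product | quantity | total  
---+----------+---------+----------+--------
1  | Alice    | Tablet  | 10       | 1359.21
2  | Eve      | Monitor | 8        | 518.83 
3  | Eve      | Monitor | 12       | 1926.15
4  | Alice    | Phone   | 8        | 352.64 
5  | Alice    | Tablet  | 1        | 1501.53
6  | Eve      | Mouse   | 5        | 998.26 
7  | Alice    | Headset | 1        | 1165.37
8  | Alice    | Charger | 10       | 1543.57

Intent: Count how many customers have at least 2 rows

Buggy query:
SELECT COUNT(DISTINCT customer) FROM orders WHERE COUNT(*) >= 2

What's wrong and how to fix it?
Bug: WHERE filters individual rows, not groups, so a group-level COUNT is invalid there

Fix: Use a subquery that GROUPs and filters with HAVING, then count its rows

Corrected query:
SELECT COUNT(*) FROM (SELECT customer FROM orders GROUP BY customer HAVING COUNT(*) >= 2)

Result:
COUNT(*)
--------
2       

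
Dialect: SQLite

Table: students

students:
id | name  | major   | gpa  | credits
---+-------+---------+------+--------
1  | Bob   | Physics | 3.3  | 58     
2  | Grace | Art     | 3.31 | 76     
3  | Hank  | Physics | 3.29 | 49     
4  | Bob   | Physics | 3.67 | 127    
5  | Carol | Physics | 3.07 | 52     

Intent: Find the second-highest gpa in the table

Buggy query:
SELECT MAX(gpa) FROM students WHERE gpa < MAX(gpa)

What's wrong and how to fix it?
Bug: The inner MAX is an aggregate inside WHERE, which is not allowed

Fix: Compute the overall MAX in a subquery, then take MAX of rows below it

Corrected query:
SELECT MAX(gpa) FROM students WHERE gpa < (SELECT MAX(gpa) FROM students)

Result:
MAX(gpa)
--------
3.31    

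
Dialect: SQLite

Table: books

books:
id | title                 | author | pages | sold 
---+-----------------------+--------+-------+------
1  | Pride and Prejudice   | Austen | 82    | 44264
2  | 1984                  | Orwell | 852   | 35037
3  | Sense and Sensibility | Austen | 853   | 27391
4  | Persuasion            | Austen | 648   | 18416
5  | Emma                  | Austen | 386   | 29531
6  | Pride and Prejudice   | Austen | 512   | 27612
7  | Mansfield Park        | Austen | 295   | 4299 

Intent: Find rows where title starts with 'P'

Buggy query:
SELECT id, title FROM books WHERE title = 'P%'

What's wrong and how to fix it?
Bug: '=' compares the literal string including the % character; pattern matching needs LIKE

Fix: Use LIKE for wildcard pattern matching

Corrected query:
SELECT id, title FROM books WHERE title LIKE 'P%'

Result:
id | title              
---+--------------------
1  | Pride and Prejudice
4  | Persuasion         
6  | Pride and Prejudice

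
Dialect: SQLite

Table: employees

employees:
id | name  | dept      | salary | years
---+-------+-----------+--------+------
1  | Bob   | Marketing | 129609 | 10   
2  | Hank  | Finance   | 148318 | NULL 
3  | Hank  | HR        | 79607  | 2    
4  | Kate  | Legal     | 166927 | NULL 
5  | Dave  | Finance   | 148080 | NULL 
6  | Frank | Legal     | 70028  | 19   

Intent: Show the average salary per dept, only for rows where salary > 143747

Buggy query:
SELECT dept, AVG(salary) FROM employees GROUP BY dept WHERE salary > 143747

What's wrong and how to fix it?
Bug: WHERE cannot follow GROUP BY

Fix: Place WHERE between FROM and GROUP BY

Corrected query:
SELECT dept, AVG(salary) FROM employees WHERE salary > 143747 GROUP BY dept

Result:
dept    | AVG(salary)
--------+------------
Finance | 148199     
Legal   | 166927     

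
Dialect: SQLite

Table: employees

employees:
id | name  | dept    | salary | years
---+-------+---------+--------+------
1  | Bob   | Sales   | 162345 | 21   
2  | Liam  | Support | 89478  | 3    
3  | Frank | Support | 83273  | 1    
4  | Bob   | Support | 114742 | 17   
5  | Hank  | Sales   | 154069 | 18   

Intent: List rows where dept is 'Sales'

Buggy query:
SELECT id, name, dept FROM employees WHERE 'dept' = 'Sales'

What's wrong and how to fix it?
Bug: 'dept' in single quotes is a string literal, not the column; the comparison is literal-vs-literal and never true

Fix: Reference the column as dept without single quotes

Corrected query:
SELECT id, name, dept FROM employees WHERE dept = 'Sales'

Result:
id | name | dept 
---+------+------
1  | Bob  | Sales
5  | Hank | Sales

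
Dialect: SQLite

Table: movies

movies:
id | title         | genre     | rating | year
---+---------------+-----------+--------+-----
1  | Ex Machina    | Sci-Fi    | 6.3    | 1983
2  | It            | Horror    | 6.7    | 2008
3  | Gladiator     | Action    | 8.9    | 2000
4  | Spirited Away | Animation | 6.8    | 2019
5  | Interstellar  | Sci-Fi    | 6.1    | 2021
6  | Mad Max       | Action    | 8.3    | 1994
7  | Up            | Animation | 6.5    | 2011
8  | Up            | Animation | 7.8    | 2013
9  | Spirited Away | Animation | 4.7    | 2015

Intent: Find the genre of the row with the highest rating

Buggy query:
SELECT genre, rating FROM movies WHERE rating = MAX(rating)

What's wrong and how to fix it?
Bug: WHERE is evaluated per row; an aggregate over the whole table isn't defined there

Fix: Use a subquery: WHERE rating = (SELECT MAX(rating) FROM movies)

Corrected query:
SELECT genre, rating FROM movies WHERE rating = (SELECT MAX(rating) FROM movies)

Result:
genre  | rating
-------+-------
Action | 8.9   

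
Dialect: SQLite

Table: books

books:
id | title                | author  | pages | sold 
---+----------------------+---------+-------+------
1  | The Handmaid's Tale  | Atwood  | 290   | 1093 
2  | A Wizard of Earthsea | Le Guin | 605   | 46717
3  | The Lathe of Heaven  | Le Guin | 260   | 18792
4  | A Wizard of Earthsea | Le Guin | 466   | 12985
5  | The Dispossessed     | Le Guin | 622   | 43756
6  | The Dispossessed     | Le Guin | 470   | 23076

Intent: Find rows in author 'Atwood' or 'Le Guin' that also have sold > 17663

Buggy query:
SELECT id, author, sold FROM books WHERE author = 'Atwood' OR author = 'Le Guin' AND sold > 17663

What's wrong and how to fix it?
Bug: AND binds tighter than OR, so this parses as author = 'Atwood' OR (author = 'Le Guin' AND sold > 17663)

Fix: Group the OR with parentheses (or use IN), then AND the threshold

Corrected query:
SELECT id, author, sold FROM books WHERE (author = 'Atwood' OR author = 'Le Guin') AND sold > 17663

Result:
id | author  | sold 
---+---------+------
2  | Le Guin | 46717
3  | Le Guin | 18792
5  | Le Guin | 43756
6  | Le Guin | 23076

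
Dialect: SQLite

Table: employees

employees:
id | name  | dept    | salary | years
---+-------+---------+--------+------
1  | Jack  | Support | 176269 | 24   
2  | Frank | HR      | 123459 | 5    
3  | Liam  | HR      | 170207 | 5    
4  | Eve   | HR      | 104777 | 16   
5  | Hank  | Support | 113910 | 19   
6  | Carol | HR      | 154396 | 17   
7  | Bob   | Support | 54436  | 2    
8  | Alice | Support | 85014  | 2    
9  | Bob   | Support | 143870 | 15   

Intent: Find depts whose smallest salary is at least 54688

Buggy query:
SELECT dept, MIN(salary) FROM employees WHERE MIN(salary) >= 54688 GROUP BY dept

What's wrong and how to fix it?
Bug: Aggregates like MIN are computed per group after WHERE runs

Fix: Use HAVING for the per-group MIN condition

Corrected query:
SELECT dept, MIN(salary) FROM employees GROUP BY dept HAVING MIN(salary) >= 54688

Result:
dept | MIN(salary)
-----+------------
HR   | 104777     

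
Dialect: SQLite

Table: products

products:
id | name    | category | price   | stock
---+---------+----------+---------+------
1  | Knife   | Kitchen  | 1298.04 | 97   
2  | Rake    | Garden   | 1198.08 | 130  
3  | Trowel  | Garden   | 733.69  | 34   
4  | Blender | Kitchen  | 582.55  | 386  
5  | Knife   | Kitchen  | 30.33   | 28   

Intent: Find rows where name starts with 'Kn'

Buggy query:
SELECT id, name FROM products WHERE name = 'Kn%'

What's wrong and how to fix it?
Bug: Wildcards only work with LIKE; '=' treats '%' as a literal character

Fix: Use LIKE for wildcard pattern matching

Corrected query:
SELECT id, name FROM products WHERE name LIKE 'Kn%'

Result:
id | name 
---+------
1  | Knife
5  | Knife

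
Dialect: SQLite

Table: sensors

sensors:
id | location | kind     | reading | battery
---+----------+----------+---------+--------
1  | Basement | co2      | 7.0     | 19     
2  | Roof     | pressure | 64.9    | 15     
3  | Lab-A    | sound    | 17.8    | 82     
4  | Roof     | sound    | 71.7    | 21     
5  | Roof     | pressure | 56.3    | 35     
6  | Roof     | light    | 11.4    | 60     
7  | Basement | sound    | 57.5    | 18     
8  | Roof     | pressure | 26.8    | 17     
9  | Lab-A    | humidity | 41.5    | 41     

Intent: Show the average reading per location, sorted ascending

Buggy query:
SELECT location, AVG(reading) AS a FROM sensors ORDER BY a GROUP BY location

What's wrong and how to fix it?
Bug: GROUP BY must precede ORDER BY

Fix: Reorder: SELECT … FROM … GROUP BY … ORDER BY …

Corrected query:
SELECT location, AVG(reading) AS a FROM sensors GROUP BY location ORDER BY a

Result:
location | a    
---------+------
Lab-A    | 29.65
Basement | 32.25
Roof     | 46.22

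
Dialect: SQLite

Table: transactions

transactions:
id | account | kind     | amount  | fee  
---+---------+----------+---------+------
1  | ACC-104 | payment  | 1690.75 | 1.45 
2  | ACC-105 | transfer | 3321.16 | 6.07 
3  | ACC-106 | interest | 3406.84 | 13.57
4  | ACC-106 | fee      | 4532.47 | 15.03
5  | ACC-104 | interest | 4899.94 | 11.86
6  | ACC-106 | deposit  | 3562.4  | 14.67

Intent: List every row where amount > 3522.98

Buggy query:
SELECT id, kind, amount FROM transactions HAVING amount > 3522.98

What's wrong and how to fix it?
Bug: HAVING filters the output of aggregation, but this query has no GROUP BY and no aggregate functions, so SQLite rejects it (HAVING clause on a non-aggregate query); the condition here is per row

Fix: Use WHERE for row-level filtering

Corrected query:
SELECT id, kind, amount FROM transactions WHERE amount > 3522.98

Result:
id | kind     | amount 
---+----------+--------
4  | fee      | 4532.47
5  | interest | 4899.94
6  | deposit  | 3562.4 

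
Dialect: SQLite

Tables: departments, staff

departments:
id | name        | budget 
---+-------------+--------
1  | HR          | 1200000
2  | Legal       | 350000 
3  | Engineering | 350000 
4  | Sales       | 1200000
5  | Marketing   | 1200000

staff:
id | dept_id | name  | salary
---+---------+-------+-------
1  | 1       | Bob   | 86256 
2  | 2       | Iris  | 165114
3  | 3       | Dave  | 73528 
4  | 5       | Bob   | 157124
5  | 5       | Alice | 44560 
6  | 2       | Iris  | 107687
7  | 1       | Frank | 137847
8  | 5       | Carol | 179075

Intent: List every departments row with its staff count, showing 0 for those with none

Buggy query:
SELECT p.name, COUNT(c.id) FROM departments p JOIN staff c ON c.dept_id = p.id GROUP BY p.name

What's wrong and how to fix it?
Bug: An inner join excludes parents with zero children

Fix: Use LEFT JOIN so parents without children still appear (COUNT(c.id) gives 0)

Corrected query:
SELECT p.name, COUNT(c.id) FROM departments p LEFT JOIN staff c ON c.dept_id = p.id GROUP BY p.name

Result:
name        | COUNT(c.id)
------------+------------
Engineering | 1          
HR          | 2          
Legal       | 2          
Marketing   | 3          
Sales       | 0          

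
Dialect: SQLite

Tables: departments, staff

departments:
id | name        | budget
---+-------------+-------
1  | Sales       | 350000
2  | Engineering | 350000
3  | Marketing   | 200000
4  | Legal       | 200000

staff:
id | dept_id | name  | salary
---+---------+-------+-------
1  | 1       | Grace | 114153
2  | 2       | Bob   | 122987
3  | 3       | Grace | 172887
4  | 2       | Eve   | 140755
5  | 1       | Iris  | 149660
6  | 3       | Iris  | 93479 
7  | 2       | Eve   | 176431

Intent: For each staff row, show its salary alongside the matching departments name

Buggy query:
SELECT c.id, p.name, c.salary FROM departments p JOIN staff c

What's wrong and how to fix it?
Bug: Missing join condition: each staff row is matched to all departments rows instead of just its own

Fix: Specify the join condition linking the foreign key to the parent id

Corrected query:
SELECT c.id, p.name, c.salary FROM departments p JOIN staff c ON c.dept_id = p.id

Result:
id | name        | salary
---+-------------+-------
1  | Sales       | 114153
2  | Engineering | 122987
3  | Marketing   | 172887
4  | Engineering | 140755
5  | Sales       | 149660
6  | Marketing   | 93479 
7  | Engineering | 176431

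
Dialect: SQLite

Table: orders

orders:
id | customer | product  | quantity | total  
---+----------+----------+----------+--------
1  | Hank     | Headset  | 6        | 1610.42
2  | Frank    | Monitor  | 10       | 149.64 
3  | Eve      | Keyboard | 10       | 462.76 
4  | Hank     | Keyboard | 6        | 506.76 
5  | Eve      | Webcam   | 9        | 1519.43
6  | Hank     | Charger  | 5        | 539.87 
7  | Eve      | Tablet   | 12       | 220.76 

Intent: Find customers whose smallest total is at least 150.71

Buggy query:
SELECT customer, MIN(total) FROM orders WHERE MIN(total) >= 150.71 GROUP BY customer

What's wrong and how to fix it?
Bug: Aggregates like MIN are computed per group after WHERE runs

Fix: Replace WHERE with HAVING after the GROUP BY

Corrected query:
SELECT customer, MIN(total) FROM orders GROUP BY customer HAVING MIN(total) >= 150.71

Result:
customer | MIN(total)
---------+-----------
Eve      | 220.76    
Hank     | 506.76    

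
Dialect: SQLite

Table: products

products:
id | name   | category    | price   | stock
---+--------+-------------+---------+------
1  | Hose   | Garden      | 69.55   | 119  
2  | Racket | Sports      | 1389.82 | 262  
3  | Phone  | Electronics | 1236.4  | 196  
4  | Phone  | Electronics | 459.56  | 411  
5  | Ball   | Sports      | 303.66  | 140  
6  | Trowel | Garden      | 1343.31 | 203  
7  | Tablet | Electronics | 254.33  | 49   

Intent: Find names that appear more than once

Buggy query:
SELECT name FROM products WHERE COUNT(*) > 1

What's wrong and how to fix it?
Bug: WHERE can't reference COUNT(*); aggregates are computed after WHERE

Fix: Group first, then use HAVING for the count condition

Corrected query:
SELECT name FROM products GROUP BY name HAVING COUNT(*) > 1

Result:
name 
-----
Phone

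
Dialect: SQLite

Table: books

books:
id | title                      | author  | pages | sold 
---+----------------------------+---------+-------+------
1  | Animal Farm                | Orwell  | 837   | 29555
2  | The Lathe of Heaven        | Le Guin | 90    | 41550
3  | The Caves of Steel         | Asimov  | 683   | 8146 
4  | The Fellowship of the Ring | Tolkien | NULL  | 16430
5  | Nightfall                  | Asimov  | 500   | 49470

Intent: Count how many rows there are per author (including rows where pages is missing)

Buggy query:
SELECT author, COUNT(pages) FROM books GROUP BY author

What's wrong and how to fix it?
Bug: COUNT(pages) skips NULLs, so groups with missing pages are undercounted

Fix: Use COUNT(*) to count all rows regardless of NULL

Corrected query:
SELECT author, COUNT(*) FROM books GROUP BY author

Result:
author  | COUNT(*)
--------+---------
Asimov  | 2       
Le Guin | 1       
Orwell  | 1       
Tolkien | 1       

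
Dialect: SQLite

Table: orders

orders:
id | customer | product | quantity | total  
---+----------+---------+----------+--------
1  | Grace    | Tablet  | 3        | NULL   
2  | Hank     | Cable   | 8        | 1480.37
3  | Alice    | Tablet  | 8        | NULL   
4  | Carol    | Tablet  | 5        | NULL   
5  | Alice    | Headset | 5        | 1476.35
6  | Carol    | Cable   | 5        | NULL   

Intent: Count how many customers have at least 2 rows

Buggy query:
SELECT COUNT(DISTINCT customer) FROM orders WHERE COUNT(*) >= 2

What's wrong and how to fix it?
Bug: WHERE filters individual rows, not groups, so a group-level COUNT is invalid there

Fix: Group first with HAVING COUNT(*) >= 2, then COUNT the resulting groups

Corrected query:
SELECT COUNT(*) FROM (SELECT customer FROM orders GROUP BY customer HAVING COUNT(*) >= 2)

Result:
COUNT(*)
--------
2       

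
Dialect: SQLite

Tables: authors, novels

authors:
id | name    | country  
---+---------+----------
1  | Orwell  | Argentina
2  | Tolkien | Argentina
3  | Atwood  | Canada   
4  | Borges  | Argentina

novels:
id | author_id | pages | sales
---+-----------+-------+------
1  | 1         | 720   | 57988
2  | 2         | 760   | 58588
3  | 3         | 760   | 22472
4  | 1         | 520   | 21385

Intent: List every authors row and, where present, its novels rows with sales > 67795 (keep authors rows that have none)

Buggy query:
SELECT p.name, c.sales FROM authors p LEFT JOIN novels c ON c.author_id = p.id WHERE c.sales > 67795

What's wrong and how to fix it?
Bug: A WHERE condition on the right-hand table after LEFT JOIN drops unmatched parents

Fix: Move the right-table condition into the ON clause so unmatched parents are kept

Corrected query:
SELECT p.name, c.sales FROM authors p LEFT JOIN novels c ON c.author_id = p.id AND c.sales > 67795

Result:
name    | sales
--------+------
Orwell  | NULL 
Tolkien | NULL 
Atwood  | NULL 
Borges  | NULL 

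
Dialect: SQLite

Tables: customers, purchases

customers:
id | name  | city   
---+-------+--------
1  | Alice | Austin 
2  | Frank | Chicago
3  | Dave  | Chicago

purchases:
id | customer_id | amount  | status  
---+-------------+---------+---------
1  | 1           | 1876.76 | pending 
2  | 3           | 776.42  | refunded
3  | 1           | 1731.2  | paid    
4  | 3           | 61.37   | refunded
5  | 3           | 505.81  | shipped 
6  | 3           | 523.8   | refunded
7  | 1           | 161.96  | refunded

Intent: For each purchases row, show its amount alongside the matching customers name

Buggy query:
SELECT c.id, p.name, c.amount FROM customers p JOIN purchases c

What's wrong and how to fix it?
Bug: JOIN with no ON clause produces a cartesian product; every purchases row pairs with every customers row

Fix: Add ON c.customer_id = p.id to the JOIN

Corrected query:
SELECT c.id, p.name, c.amount FROM customers p JOIN purchases c ON c.customer_id = p.id

Result:
id | name  | amount 
---+-------+--------
1  | Alice | 1876.76
2  | Dave  | 776.42 
3  | Alice | 1731.2 
4  | Dave  | 61.37  
5  | Dave  | 505.81 
6  | Dave  | 523.8  
7  | Alice | 161.96 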